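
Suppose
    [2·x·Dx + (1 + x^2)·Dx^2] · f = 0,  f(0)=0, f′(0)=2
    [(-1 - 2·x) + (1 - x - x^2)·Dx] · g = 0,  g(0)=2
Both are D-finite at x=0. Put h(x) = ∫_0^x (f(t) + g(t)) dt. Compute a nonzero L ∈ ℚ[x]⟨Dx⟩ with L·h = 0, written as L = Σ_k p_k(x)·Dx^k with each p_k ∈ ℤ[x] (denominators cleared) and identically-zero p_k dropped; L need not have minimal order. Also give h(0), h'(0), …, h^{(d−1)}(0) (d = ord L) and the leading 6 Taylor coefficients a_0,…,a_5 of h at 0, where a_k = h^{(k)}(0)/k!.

L = (4 - 16·x - 64·x^2 - 72·x^3 - 66·x^4 - 6·x^6)·Dx^2 + (-10 - 24·x - 28·x^2 - 60·x^3 - 65·x^4 - 50·x^5 - 3·x^6 - 6·x^7)·Dx^3 + (2 + 2·x + 2·x^2 - 8·x^3 - 5·x^4 - 11·x^5 - 6·x^6 - x^7 - x^8)·Dx^4  (order 4).
h: a_k = 0, 2, 2, 4/3, 4/3, 2, …
ICs: h(0) = 0, h′(0) = 2, h′′(0) = 4, h′′′(0) = 8.

f: a_k = 0, 2, 0, -2/3, 0, 2/5, …
g: a_k = 2, 2, 4, 6, 10, 16, …
h₀=f+g: left-lcm gives L₀, ord ≤ 3.
h=∫₀ˣh₀: take L = L₀·Dx.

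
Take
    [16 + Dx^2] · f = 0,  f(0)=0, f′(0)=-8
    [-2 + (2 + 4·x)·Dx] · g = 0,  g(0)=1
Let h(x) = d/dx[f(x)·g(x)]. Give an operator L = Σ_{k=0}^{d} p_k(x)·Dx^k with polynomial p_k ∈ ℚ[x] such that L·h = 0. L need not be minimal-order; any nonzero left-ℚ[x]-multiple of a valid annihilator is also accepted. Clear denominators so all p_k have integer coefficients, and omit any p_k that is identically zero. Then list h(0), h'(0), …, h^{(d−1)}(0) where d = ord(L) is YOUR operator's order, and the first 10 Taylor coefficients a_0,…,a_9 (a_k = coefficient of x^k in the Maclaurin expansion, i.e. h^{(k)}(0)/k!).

f: a_k = 0, -8, 0, 64/3, 0, -256/15, 0, 2048/315, 0, -4096/2835, …
g: a_k = 1, 1, -1/2, 1/2, -5/8, 7/8, -21/16, 33/16, -429/128, 715/128, …
h₀=f·g: eliminate ⇒ L₀, order ≤ 2·1.
Derive L from L₀ (diff closure).
L = (413 + 2688·x + 6784·x^2 + 8192·x^3 + 4096·x^4) + (-26 - 180·x - 384·x^2 - 256·x^3)·Dx + (19 + 140·x + 396·x^2 + 512·x^3 + 256·x^4)·Dx^2  (order 2).
h: a_k = -8, -16, 76, 208/3, -341/3, -402/5, 7687/90, 68/63, 216983/5040, -626641/4536, …
ICs: h(0) = -8, h′(0) = -16.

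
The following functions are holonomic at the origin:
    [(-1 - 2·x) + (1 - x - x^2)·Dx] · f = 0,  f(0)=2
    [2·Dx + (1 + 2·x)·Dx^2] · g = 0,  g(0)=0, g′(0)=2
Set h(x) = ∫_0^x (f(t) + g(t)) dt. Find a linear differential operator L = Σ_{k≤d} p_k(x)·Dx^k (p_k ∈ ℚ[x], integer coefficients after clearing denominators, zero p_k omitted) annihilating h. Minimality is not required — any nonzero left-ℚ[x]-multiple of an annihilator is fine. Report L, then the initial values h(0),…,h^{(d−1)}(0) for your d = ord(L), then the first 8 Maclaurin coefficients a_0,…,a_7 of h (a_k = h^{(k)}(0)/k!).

L = (34 + 92·x + 116·x^2 + 48·x^3 + 24·x^4)·Dx^2 + (5 + 60·x + 170·x^2 + 180·x^3 + 100·x^4 + 40·x^5)·Dx^3 + (-3 - 11·x - 5·x^2 + 20·x^3 + 30·x^4 + 24·x^5 + 8·x^6)·Dx^4  (order 4).
h: a_k = 0, 2, 2, 2/3, 13/6, 6/5, 56/15, 46/21, …
ICs: h(0) = 0, h′(0) = 2, h′′(0) = 4, h′′′(0) = 4.

f: a_k = 2, 2, 4, 6, 10, 16, 26, 42, …
g: a_k = 0, 2, -2, 8/3, -4, 32/5, -32/3, 128/7, …
L₀ := lclm(L_f,L_g); ord L₀ ≤ 1+2.
Integrate: L := L₀·Dx.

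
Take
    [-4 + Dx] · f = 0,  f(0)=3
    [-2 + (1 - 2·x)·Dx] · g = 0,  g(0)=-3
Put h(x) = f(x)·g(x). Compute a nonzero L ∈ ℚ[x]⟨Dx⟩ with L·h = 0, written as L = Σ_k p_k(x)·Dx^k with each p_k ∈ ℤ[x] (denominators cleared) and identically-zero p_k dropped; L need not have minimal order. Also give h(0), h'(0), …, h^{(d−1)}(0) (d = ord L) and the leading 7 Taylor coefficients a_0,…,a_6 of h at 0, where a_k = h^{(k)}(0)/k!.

f: a_k = 3, 12, 24, 32, 32, 128/5, 256/15, …
g: a_k = -3, -6, -12, -24, -48, -96, -192, …
h₀=f·g: eliminate ⇒ L₀, order ≤ 1·1.
L = (6 - 8·x) + (-1 + 2·x)·Dx  (order 1).
h: a_k = -9, -54, -180, -456, -1008, -10464/5, -21184/5, …
ICs: h(0) = -9.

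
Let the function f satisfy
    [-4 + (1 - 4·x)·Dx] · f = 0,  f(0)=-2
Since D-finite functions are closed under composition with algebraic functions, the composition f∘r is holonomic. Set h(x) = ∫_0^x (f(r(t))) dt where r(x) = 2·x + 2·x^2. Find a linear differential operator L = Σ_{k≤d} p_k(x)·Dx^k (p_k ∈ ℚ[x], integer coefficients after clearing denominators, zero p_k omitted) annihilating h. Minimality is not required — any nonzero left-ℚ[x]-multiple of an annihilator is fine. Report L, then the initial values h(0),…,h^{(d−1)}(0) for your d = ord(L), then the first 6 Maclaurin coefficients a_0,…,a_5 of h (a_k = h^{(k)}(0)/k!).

L = (8 + 16·x)·Dx + (-1 + 8·x + 8·x^2)·Dx^2  (order 2).
h: a_k = 0, -2, -8, -48, -320, -11392/5, …
ICs: h(0) = 0, h′(0) = -2.

f: a_k = -2, -8, -32, -128, -512, -2048, …
L₀ from L_f via x↦r, Dx↦r'^{-1}Dx.
h=∫₀ˣh₀: take L = L₀·Dx.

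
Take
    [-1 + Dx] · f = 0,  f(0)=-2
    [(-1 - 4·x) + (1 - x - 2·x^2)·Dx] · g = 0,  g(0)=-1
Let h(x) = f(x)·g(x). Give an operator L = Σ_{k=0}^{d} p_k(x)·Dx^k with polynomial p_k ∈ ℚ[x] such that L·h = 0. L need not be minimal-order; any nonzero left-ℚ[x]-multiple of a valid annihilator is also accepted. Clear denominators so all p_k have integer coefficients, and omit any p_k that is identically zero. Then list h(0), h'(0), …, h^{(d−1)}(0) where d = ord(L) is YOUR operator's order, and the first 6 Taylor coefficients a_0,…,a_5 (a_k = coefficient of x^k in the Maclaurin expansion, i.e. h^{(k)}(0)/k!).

L = (2 + 3·x - 2·x^2) + (-1 + x + 2·x^2)·Dx  (order 1).
h: a_k = 2, 4, 9, 52/3, 425/12, 701/10, …
ICs: h(0) = 2.

f: a_k = -2, -2, -1, -1/3, -1/12, -1/60, …
g: a_k = -1, -1, -3, -5, -11, -21, …
Sym-product of L_f,L_g gives L₀ (≤ ord 1).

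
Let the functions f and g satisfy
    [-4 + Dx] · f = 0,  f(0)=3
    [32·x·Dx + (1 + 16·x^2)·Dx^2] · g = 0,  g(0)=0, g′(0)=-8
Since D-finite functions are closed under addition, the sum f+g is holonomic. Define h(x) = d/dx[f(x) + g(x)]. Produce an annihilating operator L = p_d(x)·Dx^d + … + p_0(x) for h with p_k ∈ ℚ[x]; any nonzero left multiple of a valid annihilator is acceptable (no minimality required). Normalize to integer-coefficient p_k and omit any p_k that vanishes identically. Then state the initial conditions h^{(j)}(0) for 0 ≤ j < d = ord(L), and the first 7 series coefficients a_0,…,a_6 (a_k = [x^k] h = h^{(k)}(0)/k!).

L = (32 - 256·x - 512·x^2) + (-12 + 48·x + 64·x^2 - 256·x^3)·Dx + (1 + 4·x + 16·x^2 + 64·x^3)·Dx^2  (order 2).
h: a_k = 4, 48, 224, 128, -1920, 512/5, 492544/15, …
ICs: h(0) = 4, h′(0) = 48.

f: a_k = 3, 12, 24, 32, 32, 128/5, 256/15, …
g: a_k = 0, -8, 0, 128/3, 0, -2048/5, 0, …
Weyl lclm of L_f,L_g ⇒ L₀ (ord ≤ 3).
Differentiate: ansatz ord ≤ ord L₀ ⇒ L.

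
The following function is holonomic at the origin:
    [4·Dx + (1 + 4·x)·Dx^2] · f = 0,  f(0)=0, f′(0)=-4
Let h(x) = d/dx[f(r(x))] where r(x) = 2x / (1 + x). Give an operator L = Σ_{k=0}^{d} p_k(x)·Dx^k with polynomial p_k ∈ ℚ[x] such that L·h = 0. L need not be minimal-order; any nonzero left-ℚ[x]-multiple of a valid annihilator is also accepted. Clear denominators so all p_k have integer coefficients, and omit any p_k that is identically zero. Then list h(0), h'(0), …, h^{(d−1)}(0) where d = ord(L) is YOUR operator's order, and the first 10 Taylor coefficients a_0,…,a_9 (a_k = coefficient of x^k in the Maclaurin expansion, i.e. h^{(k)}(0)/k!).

L = (10 + 18·x) + (1 + 10·x + 9·x^2)·Dx  (order 1).
h: a_k = -8, 80, -728, 6560, -59048, 531440, -4782968, 43046720, -387420488, 3486784400, …
ICs: h(0) = -8.

f: a_k = 0, -4, 8, -64/3, 64, -1024/5, 2048/3, -16384/7, 8192, -262144/9, …
Change of var in L_f (x↦r) gives L₀.
h₀' ⇒ L via d/dx closure of L₀.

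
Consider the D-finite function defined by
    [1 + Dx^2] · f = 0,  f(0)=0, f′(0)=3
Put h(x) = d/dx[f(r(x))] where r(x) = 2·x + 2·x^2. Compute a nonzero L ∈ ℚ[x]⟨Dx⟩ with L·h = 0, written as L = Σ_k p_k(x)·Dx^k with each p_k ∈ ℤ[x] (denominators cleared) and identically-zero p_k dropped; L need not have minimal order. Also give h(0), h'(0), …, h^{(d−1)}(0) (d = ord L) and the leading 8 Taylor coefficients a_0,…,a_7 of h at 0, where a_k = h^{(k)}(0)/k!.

f: a_k = 0, 3, 0, -1/2, 0, 1/40, 0, -1/1680, …
Substitute x→r, Dx→(1/r')Dx; clear ⇒ L₀.
h=h₀': d/dx-closure on L₀ ⇒ L.
L = (16 + 32·x + 96·x^2 + 128·x^3 + 64·x^4) + (-6 - 12·x)·Dx + (1 + 4·x + 4·x^2)·Dx^2  (order 2).
h: a_k = 6, 12, -12, -48, -56, 0, 832/15, 896/15, …
ICs: h(0) = 6, h′(0) = 12.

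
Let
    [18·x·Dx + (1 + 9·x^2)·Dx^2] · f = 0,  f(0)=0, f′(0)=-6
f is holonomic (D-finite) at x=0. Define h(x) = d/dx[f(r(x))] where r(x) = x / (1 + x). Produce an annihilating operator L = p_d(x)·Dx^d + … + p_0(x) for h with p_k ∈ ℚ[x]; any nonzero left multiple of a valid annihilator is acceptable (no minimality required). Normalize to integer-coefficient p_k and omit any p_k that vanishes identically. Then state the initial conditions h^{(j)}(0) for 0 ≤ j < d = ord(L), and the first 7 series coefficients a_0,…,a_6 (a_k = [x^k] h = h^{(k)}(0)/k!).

f: a_k = 0, -6, 0, 18, 0, -486/5, 0, …
h₀=f(r): pull back L_f along r ⇒ L₀.
Differentiate: ansatz ord ≤ ord L₀ ⇒ L.
L = (2 + 20·x) + (1 + 2·x + 10·x^2)·Dx  (order 1).
h: a_k = -6, 12, 36, -192, 24, 1872, -3984, …
ICs: h(0) = -6.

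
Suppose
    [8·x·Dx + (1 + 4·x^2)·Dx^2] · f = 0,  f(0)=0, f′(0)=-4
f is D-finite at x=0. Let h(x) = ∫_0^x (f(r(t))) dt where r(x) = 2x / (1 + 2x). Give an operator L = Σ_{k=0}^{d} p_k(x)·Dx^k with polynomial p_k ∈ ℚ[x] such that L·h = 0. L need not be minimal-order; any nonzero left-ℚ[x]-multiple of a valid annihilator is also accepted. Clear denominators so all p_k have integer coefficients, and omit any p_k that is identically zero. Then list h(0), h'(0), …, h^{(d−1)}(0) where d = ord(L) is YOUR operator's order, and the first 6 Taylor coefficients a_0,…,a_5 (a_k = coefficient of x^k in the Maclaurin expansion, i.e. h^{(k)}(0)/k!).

f: a_k = 0, -4, 0, 16/3, 0, -64/5, …
h₀=f(r): pull back L_f along r ⇒ L₀.
h=∫₀ˣh₀: take L = L₀·Dx.
L = (4 + 40·x)·Dx^2 + (1 + 4·x + 20·x^2)·Dx^3  (order 3).
h: a_k = 0, 0, -4, 16/3, 8/3, -192/5, …
ICs: h(0) = 0, h′(0) = 0, h′′(0) = -8.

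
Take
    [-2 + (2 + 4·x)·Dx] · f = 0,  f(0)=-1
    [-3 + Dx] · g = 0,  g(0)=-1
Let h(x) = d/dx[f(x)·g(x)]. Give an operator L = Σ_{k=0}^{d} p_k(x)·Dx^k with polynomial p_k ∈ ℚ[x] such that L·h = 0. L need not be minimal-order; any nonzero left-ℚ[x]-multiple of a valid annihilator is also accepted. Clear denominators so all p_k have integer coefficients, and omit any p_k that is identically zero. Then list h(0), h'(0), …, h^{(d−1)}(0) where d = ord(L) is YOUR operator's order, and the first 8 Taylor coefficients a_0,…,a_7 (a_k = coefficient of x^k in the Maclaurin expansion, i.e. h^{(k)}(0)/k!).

L = (7 + 24·x + 18·x^2) + (-2 - 7·x - 6·x^2)·Dx  (order 1).
h: a_k = 4, 14, 24, 26, 22, 63/5, 48/5, -39/35, …
ICs: h(0) = 4.

f: a_k = -1, -1, 1/2, -1/2, 5/8, -7/8, 21/16, -33/16, …
g: a_k = -1, -3, -9/2, -9/2, -27/8, -81/40, -81/80, -243/560, …
L₀ := L_f ⊗_s L_g (sym. prod.), ord ≤ 1.
h=h₀': d/dx-closure on L₀ ⇒ L.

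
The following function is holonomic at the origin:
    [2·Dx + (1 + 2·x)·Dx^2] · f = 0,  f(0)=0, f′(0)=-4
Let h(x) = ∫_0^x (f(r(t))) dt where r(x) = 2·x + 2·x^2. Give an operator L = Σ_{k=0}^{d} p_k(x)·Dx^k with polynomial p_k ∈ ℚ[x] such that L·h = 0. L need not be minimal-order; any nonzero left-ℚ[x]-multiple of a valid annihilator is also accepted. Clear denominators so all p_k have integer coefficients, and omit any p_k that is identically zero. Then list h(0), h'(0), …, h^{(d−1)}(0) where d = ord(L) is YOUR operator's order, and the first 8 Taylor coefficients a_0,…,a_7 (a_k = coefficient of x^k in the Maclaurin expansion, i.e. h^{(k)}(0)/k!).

L = 2·Dx^2 + (1 + 2·x)·Dx^3  (order 3).
h: a_k = 0, 0, -4, 8/3, -8/3, 16/5, -64/15, 128/21, …
ICs: h(0) = 0, h′(0) = 0, h′′(0) = -8.

f: a_k = 0, -4, 4, -16/3, 8, -64/5, 64/3, -256/7, …
h₀=f(r): pull back L_f along r ⇒ L₀.
Integrate: L := L₀·Dx.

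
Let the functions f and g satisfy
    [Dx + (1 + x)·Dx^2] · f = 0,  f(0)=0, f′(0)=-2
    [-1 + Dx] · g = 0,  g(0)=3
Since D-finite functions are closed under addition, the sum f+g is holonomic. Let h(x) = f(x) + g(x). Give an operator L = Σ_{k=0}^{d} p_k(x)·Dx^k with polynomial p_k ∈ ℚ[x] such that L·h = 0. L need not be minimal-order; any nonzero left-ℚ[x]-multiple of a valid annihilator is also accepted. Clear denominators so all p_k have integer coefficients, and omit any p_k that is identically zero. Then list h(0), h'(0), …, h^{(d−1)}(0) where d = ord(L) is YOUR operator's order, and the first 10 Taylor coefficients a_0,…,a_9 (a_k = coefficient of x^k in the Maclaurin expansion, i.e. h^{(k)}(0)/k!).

f: a_k = 0, -2, 1, -2/3, 1/2, -2/5, 1/3, -2/7, 1/4, -2/9, …
g: a_k = 3, 3, 3/2, 1/2, 1/8, 1/40, 1/240, 1/1680, 1/13440, 1/120960, …
L₀ := lclm(L_f,L_g); ord L₀ ≤ 2+1.
L = (-3 - x)·Dx + (1 - 2·x - x^2)·Dx^2 + (2 + 3·x + x^2)·Dx^3  (order 3).
h: a_k = 3, 1, 5/2, -1/6, 5/8, -3/8, 27/80, -479/1680, 3361/13440, -26879/120960, …
ICs: h(0) = 3, h′(0) = 1, h′′(0) = 5.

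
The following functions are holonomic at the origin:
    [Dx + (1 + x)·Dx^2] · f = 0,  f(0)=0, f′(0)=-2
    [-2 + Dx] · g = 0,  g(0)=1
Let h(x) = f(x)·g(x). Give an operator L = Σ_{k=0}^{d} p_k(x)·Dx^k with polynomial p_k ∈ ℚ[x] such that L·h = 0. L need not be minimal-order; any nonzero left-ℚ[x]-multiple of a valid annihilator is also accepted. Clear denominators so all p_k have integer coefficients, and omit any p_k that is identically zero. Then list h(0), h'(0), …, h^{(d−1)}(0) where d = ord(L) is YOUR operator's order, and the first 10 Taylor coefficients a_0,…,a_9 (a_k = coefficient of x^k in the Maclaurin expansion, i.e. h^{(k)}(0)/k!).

L = (2 + 4·x) + (-3 - 4·x)·Dx + (1 + x)·Dx^2  (order 2).
h: a_k = 0, -2, -3, -8/3, -3/2, -11/15, -2/9, -34/315, 1/180, -11/378, …
ICs: h(0) = 0, h′(0) = -2.

f: a_k = 0, -2, 1, -2/3, 1/2, -2/5, 1/3, -2/7, 1/4, -2/9, …
g: a_k = 1, 2, 2, 4/3, 2/3, 4/15, 4/45, 8/315, 2/315, 4/2835, …
Product ⇒ symmetric product L₀, ord ≤ 2.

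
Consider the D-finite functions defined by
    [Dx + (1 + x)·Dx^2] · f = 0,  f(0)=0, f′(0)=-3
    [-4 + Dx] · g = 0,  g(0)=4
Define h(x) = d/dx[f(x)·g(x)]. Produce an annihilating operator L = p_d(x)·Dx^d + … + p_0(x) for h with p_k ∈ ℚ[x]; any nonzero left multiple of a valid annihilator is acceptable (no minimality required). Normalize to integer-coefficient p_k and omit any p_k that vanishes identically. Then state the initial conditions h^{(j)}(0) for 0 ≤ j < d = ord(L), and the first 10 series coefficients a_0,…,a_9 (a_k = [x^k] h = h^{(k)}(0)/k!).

L = (40 + 96·x + 64·x^2) + (-22 - 52·x - 32·x^2)·Dx + (3 + 7·x + 4·x^2)·Dx^2  (order 2).
h: a_k = -12, -84, -228, -372, -432, -388, -4268/15, -2636/15, -3298/35, -41756/945, …
ICs: h(0) = -12, h′(0) = -84.

f: a_k = 0, -3, 3/2, -1, 3/4, -3/5, 1/2, -3/7, 3/8, -1/3, …
g: a_k = 4, 16, 32, 128/3, 128/3, 512/15, 1024/45, 4096/315, 2048/315, 8192/2835, …
h₀=f·g: eliminate ⇒ L₀, order ≤ 2·1.
Differentiate: ansatz ord ≤ ord L₀ ⇒ L.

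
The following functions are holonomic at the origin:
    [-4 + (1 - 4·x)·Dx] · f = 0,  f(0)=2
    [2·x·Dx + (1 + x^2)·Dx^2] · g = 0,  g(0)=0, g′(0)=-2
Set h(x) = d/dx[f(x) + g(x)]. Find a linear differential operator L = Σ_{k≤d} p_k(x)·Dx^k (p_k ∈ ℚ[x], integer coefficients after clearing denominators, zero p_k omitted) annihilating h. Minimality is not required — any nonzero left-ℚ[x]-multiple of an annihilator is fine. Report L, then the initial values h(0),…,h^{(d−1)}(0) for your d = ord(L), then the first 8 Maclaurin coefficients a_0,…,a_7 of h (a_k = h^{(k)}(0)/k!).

f: a_k = 2, 8, 32, 128, 512, 2048, 8192, 32768, …
g: a_k = 0, -2, 0, 2/3, 0, -2/5, 0, 2/7, …
L₀ := lclm(L_f,L_g); ord L₀ ≤ 1+2.
h₀' ⇒ L via d/dx closure of L₀.
L = (-8 + 128·x + 24·x^2) + (49 - 8·x + 109·x^2 + 24·x^3)·Dx + (-4 + 15·x + 15·x^3 + 4·x^4)·Dx^2  (order 2).
h: a_k = 6, 64, 386, 2048, 10238, 49152, 229378, 1048576, …
ICs: h(0) = 6, h′(0) = 64.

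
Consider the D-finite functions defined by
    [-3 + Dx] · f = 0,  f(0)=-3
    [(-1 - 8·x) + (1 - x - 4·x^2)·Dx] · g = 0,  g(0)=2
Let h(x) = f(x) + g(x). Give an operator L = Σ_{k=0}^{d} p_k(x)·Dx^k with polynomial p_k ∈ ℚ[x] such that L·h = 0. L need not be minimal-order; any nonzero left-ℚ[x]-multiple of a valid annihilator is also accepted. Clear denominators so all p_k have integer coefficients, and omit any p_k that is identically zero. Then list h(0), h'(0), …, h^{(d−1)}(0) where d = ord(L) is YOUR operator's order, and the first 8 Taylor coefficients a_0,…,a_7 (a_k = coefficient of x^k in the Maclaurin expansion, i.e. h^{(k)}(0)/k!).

L = (21 + 9·x + 396·x^2 + 288·x^3) + (-1 - 42·x - 159·x^2 + 72·x^3 + 144·x^4)·Dx + (-2 + 13·x + 9·x^2 - 56·x^3 - 48·x^4)·Dx^2  (order 2).
h: a_k = -1, -7, -7/2, 9/2, 383/8, 4957/40, 28717/80, 493191/560, …
ICs: h(0) = -1, h′(0) = -7.

f: a_k = -3, -9, -27/2, -27/2, -81/8, -243/40, -243/80, -729/560, …
g: a_k = 2, 2, 10, 18, 58, 130, 362, 882, …
h₀=f+g: left-lcm gives L₀, ord ≤ 2.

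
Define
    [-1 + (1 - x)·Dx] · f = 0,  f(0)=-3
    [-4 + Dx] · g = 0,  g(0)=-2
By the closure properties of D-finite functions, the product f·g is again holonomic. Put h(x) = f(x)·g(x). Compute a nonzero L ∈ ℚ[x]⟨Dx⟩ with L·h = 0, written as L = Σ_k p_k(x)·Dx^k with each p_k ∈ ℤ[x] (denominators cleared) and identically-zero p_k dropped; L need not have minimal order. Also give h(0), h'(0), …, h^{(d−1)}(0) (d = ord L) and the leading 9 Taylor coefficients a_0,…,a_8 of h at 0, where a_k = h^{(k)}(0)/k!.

f: a_k = -3, -3, -3, -3, -3, -3, -3, -3, -3, …
g: a_k = -2, -8, -16, -64/3, -64/3, -256/15, -512/45, -2048/315, -1024/315, …
L₀ := L_f ⊗_s L_g (sym. prod.), ord ≤ 1.
L = (5 - 4·x) + (-1 + x)·Dx  (order 1).
h: a_k = 6, 30, 78, 142, 206, 1286/5, 874/3, 32638/105, 33662/105, …
ICs: h(0) = 6.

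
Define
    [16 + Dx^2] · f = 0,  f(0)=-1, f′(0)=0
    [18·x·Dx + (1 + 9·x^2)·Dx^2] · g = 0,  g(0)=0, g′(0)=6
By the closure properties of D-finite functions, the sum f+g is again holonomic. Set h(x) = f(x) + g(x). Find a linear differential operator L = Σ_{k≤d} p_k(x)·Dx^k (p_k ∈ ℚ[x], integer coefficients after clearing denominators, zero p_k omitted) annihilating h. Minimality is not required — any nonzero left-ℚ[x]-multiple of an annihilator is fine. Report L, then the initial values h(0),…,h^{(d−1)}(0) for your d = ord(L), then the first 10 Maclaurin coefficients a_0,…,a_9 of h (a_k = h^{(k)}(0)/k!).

f: a_k = -1, 0, 8, 0, -32/3, 0, 256/45, 0, -512/315, 0, …
g: a_k = 0, 6, 0, -18, 0, 486/5, 0, -4374/7, 0, 4374, …
f+g: L₀ = lclm(L_f,L_g), ord ≤ 2+2.
L = (-13248·x + 181440·x^3 + 186624·x^5)·Dx + (-16 + 6048·x^2 + 66096·x^4 + 93312·x^6)·Dx^2 + (-828·x + 11340·x^3 + 11664·x^5)·Dx^3 + (-1 + 378·x^2 + 4131·x^4 + 5832·x^6)·Dx^4  (order 4).
h: a_k = -1, 6, 8, -18, -32/3, 486/5, 256/45, -4374/7, -512/315, 4374, …
ICs: h(0) = -1, h′(0) = 6, h′′(0) = 16, h′′′(0) = -108.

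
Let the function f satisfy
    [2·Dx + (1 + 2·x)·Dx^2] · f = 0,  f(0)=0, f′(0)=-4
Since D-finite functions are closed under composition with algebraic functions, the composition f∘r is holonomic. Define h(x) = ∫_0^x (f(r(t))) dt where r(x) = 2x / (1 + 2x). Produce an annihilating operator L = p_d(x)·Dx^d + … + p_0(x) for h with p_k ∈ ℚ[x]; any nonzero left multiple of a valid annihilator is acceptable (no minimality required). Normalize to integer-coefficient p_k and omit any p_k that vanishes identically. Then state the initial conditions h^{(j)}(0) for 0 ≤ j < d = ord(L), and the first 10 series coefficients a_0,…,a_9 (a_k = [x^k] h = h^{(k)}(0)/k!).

L = (8 + 24·x)·Dx^2 + (1 + 8·x + 12·x^2)·Dx^3  (order 3).
h: a_k = 0, 0, -4, 32/3, -104/3, 128, -7744/15, 6656/3, -69952/7, 419840/9, …
ICs: h(0) = 0, h′(0) = 0, h′′(0) = -8.

f: a_k = 0, -4, 4, -16/3, 8, -64/5, 64/3, -256/7, 64, -1024/9, …
L₀ from L_f via x↦r, Dx↦r'^{-1}Dx.
∫: right-multiply L₀ by Dx.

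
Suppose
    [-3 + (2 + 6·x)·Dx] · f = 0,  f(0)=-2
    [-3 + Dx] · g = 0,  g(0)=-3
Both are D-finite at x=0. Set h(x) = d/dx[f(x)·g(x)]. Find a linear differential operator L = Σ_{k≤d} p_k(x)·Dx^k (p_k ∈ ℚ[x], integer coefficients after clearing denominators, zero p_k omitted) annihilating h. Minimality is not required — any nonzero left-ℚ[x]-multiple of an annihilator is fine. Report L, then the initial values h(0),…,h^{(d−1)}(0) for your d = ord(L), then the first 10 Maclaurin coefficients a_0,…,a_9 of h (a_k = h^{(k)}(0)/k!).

L = (7 + 36·x + 36·x^2) + (-2 - 10·x - 12·x^2)·Dx  (order 1).
h: a_k = 27, 189/2, 1377/8, 2673/16, 26001/128, -64881/1280, 2456001/5120, -86498037/71680, 582964533/163840, -23517687987/2293760, …
ICs: h(0) = 27.

f: a_k = -2, -3, 9/4, -27/8, 405/64, -1701/128, 15309/512, -72171/1024, 2814669/16384, -14073345/32768, …
g: a_k = -3, -9, -27/2, -27/2, -81/8, -243/40, -243/80, -729/560, -2187/4480, -729/4480, …
Sym-product of L_f,L_g gives L₀ (≤ ord 1).
Differentiate: ansatz ord ≤ ord L₀ ⇒ L.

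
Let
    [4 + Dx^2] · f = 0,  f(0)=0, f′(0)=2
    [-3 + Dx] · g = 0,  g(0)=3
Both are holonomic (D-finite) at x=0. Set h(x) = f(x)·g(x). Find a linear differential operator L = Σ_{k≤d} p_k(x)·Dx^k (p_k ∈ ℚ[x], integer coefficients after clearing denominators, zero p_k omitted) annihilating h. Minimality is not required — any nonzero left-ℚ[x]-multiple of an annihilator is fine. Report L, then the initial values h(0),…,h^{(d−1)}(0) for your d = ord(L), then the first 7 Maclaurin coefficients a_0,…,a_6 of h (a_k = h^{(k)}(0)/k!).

f: a_k = 0, 2, 0, -4/3, 0, 4/15, 0, …
g: a_k = 3, 9, 27/2, 27/2, 81/8, 243/40, 243/80, …
f·g: L₀ = L_f ⊗_s L_g, ord ≤ 2·1.
L = 13 - 6·Dx + Dx^2  (order 2).
h: a_k = 0, 6, 18, 23, 15, 61/20, -69/20, …
ICs: h(0) = 0, h′(0) = 6.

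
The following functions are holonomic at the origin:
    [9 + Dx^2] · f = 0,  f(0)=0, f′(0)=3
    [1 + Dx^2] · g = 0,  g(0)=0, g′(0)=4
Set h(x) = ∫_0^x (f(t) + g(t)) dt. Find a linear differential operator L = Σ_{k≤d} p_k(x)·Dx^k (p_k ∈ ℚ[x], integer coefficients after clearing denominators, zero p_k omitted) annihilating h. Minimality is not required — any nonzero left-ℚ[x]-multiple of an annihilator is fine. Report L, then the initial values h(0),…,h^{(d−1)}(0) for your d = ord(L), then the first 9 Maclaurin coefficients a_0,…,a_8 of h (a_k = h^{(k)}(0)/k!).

f: a_k = 0, 3, 0, -9/2, 0, 81/40, 0, -243/560, 0, …
g: a_k = 0, 4, 0, -2/3, 0, 1/30, 0, -1/1260, 0, …
Weyl lclm of L_f,L_g ⇒ L₀ (ord ≤ 4).
∫: right-multiply L₀ by Dx.
L = 9·Dx + 10·Dx^3 + Dx^5  (order 5).
h: a_k = 0, 0, 7/2, 0, -31/24, 0, 247/720, 0, -313/5760, …
ICs: h(0) = 0, h′(0) = 0, h′′(0) = 7, h′′′(0) = 0, h′′′′(0) = -31.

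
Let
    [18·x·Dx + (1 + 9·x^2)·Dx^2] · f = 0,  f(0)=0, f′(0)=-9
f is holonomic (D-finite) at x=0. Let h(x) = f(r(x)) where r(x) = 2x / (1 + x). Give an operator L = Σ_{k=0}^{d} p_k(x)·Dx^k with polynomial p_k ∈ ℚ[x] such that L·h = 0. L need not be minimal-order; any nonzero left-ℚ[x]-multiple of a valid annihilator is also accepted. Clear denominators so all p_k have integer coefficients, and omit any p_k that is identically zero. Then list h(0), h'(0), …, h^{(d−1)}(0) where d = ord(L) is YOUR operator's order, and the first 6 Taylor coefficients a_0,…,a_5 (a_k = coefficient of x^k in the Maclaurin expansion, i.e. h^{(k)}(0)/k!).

f: a_k = 0, -9, 0, 27, 0, -729/5, …
Change of var in L_f (x↦r) gives L₀.
L = (2 + 74·x)·Dx + (1 + 2·x + 37·x^2)·Dx^2  (order 2).
h: a_k = 0, -18, 18, 198, -630, -16938/5, …
ICs: h(0) = 0, h′(0) = -18.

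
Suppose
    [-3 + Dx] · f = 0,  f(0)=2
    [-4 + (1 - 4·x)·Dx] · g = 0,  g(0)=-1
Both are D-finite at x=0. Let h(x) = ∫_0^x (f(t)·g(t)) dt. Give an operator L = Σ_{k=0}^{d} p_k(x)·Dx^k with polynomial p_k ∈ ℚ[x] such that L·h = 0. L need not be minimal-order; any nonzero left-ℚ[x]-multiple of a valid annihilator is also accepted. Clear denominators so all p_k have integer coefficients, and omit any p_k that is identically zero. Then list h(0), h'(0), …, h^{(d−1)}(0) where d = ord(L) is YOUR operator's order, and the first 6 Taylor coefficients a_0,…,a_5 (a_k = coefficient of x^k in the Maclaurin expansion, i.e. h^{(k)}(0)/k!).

L = (7 - 12·x)·Dx + (-1 + 4·x)·Dx^2  (order 2).
h: a_k = 0, -2, -7, -65/3, -269/4, -4331/20, …
ICs: h(0) = 0, h′(0) = -2.

f: a_k = 2, 6, 9, 9, 27/4, 81/20, …
g: a_k = -1, -4, -16, -64, -256, -1024, …
h₀=f·g: eliminate ⇒ L₀, order ≤ 1·1.
∫: right-multiply L₀ by Dx.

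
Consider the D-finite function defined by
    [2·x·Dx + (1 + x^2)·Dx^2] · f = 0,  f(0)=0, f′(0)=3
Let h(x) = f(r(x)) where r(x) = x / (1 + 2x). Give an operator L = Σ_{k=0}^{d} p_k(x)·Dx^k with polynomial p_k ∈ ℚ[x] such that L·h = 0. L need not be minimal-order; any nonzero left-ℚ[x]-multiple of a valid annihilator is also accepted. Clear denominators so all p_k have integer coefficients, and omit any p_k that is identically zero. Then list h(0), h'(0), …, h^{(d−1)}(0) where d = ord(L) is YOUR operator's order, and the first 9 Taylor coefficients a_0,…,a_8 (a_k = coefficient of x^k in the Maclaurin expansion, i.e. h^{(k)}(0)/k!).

f: a_k = 0, 3, 0, -1, 0, 3/5, 0, -3/7, 0, …
L₀ from L_f via x↦r, Dx↦r'^{-1}Dx.
L = (4 + 10·x)·Dx + (1 + 4·x + 5·x^2)·Dx^2  (order 2).
h: a_k = 0, 3, -6, 11, -18, 123/5, -22, -87/7, 126, …
ICs: h(0) = 0, h′(0) = 3.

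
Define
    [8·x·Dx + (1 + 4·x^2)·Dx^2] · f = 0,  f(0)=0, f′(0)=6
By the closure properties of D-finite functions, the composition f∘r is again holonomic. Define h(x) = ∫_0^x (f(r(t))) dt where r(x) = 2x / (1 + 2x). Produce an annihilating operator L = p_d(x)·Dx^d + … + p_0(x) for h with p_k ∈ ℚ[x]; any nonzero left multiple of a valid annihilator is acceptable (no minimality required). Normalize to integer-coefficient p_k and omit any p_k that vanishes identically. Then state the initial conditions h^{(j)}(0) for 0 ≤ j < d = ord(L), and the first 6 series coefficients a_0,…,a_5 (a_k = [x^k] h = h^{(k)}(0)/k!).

L = (4 + 40·x)·Dx^2 + (1 + 4·x + 20·x^2)·Dx^3  (order 3).
h: a_k = 0, 0, 6, -8, -4, 288/5, …
ICs: h(0) = 0, h′(0) = 0, h′′(0) = 12.

f: a_k = 0, 6, 0, -8, 0, 96/5, …
h₀=f(r): pull back L_f along r ⇒ L₀.
Integrate: L := L₀·Dx.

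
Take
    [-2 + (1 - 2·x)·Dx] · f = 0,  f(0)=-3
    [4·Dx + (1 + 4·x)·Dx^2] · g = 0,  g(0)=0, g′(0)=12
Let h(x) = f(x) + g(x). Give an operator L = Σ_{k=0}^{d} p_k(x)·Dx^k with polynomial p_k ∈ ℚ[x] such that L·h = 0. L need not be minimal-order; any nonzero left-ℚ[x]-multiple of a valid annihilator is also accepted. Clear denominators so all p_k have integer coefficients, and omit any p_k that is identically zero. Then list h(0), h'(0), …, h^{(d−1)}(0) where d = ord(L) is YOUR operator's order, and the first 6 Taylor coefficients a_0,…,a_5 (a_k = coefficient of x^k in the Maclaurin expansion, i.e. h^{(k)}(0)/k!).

f: a_k = -3, -6, -12, -24, -48, -96, …
g: a_k = 0, 12, -24, 64, -192, 3072/5, …
f+g: L₀ = lclm(L_f,L_g), ord ≤ 1+2.
L = (28 + 16·x)·Dx + (-1 + 40·x + 32·x^2)·Dx^2 + (-1 - 3·x + 6·x^2 + 8·x^3)·Dx^3  (order 3).
h: a_k = -3, 6, -36, 40, -240, 2592/5, …
ICs: h(0) = -3, h′(0) = 6, h′′(0) = -72.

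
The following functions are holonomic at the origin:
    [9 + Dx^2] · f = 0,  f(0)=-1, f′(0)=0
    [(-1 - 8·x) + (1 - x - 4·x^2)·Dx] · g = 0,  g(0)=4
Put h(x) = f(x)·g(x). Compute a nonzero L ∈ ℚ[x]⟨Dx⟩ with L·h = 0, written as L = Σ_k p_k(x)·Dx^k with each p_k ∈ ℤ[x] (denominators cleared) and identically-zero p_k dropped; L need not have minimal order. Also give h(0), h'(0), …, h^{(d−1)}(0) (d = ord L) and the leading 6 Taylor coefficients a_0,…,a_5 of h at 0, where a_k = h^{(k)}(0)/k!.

f: a_k = -1, 0, 9/2, 0, -27/8, 0, …
g: a_k = 4, 4, 20, 36, 116, 260, …
L₀ := L_f ⊗_s L_g (sym. prod.), ord ≤ 2.
L = (-1 + 9·x + 36·x^2) + (2 + 16·x)·Dx + (-1 + x + 4·x^2)·Dx^2  (order 2).
h: a_k = -4, -4, -2, -18, -79/2, -223/2, …
ICs: h(0) = -4, h′(0) = -4.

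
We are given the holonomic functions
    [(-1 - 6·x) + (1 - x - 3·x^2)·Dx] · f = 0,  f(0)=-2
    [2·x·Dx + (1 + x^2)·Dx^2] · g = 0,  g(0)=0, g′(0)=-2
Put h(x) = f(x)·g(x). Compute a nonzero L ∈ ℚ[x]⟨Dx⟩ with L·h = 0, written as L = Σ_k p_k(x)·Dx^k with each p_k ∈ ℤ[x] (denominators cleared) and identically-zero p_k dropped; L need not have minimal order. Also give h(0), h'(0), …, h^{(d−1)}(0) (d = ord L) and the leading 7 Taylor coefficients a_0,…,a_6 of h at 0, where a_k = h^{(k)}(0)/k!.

L = (6 + 2·x + 18·x^2) + (2 + 10·x + 4·x^2 + 18·x^3)·Dx + (-1 + x + 2·x^2 + x^3 + 3·x^4)·Dx^2  (order 2).
h: a_k = 0, 4, 4, 44/3, 80/3, 1072/15, 2272/15, …
ICs: h(0) = 0, h′(0) = 4.

f: a_k = -2, -2, -8, -14, -38, -80, -194, …
g: a_k = 0, -2, 0, 2/3, 0, -2/5, 0, …
L₀ := L_f ⊗_s L_g (sym. prod.), ord ≤ 2.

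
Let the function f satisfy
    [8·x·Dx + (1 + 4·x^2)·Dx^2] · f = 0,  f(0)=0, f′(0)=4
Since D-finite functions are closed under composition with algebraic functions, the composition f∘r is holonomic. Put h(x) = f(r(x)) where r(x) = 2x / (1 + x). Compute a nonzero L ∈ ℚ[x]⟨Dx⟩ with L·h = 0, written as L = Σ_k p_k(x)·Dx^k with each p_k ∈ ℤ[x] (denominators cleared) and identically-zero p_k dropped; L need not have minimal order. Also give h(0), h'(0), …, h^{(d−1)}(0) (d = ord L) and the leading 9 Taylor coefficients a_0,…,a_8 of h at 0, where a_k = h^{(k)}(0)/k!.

L = (2 + 34·x)·Dx + (1 + 2·x + 17·x^2)·Dx^2  (order 2).
h: a_k = 0, 8, -8, -104/3, 120, 808/5, -4888/3, 5816/7, 19320, …
ICs: h(0) = 0, h′(0) = 8.

f: a_k = 0, 4, 0, -16/3, 0, 64/5, 0, -256/7, 0, …
Change of var in L_f (x↦r) gives L₀.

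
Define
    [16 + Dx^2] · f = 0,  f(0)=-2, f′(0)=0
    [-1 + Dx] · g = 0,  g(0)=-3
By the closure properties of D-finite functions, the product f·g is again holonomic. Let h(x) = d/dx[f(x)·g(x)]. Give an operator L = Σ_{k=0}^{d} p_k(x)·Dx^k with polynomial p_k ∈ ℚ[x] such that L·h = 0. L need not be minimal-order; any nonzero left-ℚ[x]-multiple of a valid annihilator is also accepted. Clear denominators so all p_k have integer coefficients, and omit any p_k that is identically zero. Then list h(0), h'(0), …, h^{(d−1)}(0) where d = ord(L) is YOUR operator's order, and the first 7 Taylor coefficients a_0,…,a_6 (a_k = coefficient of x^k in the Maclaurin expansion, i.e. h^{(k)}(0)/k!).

L = 17 - 2·Dx + Dx^2  (order 2).
h: a_k = 6, -90, -141, 161, 1121/4, -99/4, -20047/120, …
ICs: h(0) = 6, h′(0) = -90.

f: a_k = -2, 0, 16, 0, -64/3, 0, 512/45, …
g: a_k = -3, -3, -3/2, -1/2, -1/8, -1/40, -1/240, …
h₀=f·g: eliminate ⇒ L₀, order ≤ 2·1.
Differentiate: ansatz ord ≤ ord L₀ ⇒ L.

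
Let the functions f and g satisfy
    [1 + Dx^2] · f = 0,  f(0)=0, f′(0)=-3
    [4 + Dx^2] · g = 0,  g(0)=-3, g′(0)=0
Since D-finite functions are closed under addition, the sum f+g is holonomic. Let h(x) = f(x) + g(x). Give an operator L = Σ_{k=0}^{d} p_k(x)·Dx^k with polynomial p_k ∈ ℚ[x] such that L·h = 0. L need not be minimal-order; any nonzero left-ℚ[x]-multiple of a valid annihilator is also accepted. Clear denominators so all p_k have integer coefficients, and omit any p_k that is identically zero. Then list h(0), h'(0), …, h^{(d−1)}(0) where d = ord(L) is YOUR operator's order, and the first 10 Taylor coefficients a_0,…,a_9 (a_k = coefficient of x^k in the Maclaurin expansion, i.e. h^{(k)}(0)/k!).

f: a_k = 0, -3, 0, 1/2, 0, -1/40, 0, 1/1680, 0, -1/120960, …
g: a_k = -3, 0, 6, 0, -2, 0, 4/15, 0, -2/105, 0, …
Sum ⇒ L₀ = lclm(L_f,L_g) in ℚ(x)⟨Dx⟩.
L = 4 + 5·Dx^2 + Dx^4  (order 4).
h: a_k = -3, -3, 6, 1/2, -2, -1/40, 4/15, 1/1680, -2/105, -1/120960, …
ICs: h(0) = -3, h′(0) = -3, h′′(0) = 12, h′′′(0) = 3.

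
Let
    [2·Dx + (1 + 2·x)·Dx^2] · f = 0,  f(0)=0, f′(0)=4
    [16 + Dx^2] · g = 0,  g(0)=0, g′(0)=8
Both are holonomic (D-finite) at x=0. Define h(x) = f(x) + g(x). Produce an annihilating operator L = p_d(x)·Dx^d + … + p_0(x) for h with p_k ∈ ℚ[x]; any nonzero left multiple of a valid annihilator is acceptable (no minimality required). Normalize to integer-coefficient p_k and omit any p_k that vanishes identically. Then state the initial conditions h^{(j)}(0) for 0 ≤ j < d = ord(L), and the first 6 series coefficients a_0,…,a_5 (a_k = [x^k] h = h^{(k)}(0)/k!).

f: a_k = 0, 4, -4, 16/3, -8, 64/5, …
g: a_k = 0, 8, 0, -64/3, 0, 256/15, …
Weyl lclm of L_f,L_g ⇒ L₀ (ord ≤ 4).
L = (160 + 256·x + 256·x^2)·Dx + (48 + 224·x + 384·x^2 + 256·x^3)·Dx^2 + (10 + 16·x + 16·x^2)·Dx^3 + (3 + 14·x + 24·x^2 + 16·x^3)·Dx^4  (order 4).
h: a_k = 0, 12, -4, -16, -8, 448/15, …
ICs: h(0) = 0, h′(0) = 12, h′′(0) = -8, h′′′(0) = -96.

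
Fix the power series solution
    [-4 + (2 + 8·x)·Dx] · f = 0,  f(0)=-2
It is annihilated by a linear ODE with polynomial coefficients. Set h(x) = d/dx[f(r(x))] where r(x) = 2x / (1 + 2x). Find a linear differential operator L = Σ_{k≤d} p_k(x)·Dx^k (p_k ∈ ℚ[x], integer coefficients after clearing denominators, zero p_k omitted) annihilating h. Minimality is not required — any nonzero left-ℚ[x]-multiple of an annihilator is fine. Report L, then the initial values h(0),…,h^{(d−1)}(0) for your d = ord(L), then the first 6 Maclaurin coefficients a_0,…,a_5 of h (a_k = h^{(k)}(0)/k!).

L = (-8 - 40·x) + (-1 - 12·x - 20·x^2)·Dx  (order 1).
h: a_k = -8, 64, -480, 3840, -32640, 288768, …
ICs: h(0) = -8.

f: a_k = -2, -4, 4, -8, 20, -56, …
Change of var in L_f (x↦r) gives L₀.
h₀' ⇒ L via d/dx closure of L₀.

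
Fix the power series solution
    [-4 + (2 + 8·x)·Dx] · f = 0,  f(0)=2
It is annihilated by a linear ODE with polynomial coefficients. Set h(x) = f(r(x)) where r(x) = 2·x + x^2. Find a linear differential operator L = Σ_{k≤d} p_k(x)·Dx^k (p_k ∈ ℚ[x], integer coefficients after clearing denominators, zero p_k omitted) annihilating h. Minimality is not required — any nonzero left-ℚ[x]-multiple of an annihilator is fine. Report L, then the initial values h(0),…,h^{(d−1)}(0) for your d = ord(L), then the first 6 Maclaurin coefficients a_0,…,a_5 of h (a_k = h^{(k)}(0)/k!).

f: a_k = 2, 4, -4, 8, -20, 56, …
L₀ from L_f via x↦r, Dx↦r'^{-1}Dx.
L = (-4 - 4·x) + (1 + 8·x + 4·x^2)·Dx  (order 1).
h: a_k = 2, 8, -12, 48, -228, 1200, …
ICs: h(0) = 2.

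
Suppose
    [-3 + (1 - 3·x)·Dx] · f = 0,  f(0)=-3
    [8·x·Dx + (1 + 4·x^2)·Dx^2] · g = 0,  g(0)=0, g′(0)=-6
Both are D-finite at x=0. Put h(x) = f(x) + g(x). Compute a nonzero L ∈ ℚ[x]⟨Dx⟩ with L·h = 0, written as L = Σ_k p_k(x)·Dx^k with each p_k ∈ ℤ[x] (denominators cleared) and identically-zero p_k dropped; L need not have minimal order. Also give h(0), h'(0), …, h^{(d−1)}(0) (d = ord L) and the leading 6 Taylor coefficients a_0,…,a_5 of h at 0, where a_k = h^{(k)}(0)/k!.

L = (-24 + 288·x + 288·x^2)·Dx + (31 - 24·x + 204·x^2 + 288·x^3)·Dx^2 + (-3 + 5·x + 20·x^3 + 48·x^4)·Dx^3  (order 3).
h: a_k = -3, -15, -27, -73, -243, -3741/5, …
ICs: h(0) = -3, h′(0) = -15, h′′(0) = -54.

f: a_k = -3, -9, -27, -81, -243, -729, …
g: a_k = 0, -6, 0, 8, 0, -96/5, …
Weyl lclm of L_f,L_g ⇒ L₀ (ord ≤ 3).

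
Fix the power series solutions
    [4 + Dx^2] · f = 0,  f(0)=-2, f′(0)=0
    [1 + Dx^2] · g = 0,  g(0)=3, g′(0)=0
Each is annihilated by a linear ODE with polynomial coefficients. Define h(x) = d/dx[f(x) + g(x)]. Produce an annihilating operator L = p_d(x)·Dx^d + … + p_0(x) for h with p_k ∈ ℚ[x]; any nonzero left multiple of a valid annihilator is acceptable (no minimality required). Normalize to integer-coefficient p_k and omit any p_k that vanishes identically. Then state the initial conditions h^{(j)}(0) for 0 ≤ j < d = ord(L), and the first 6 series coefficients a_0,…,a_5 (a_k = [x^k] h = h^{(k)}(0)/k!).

f: a_k = -2, 0, 4, 0, -4/3, 0, …
g: a_k = 3, 0, -3/2, 0, 1/8, 0, …
h₀=f+g: left-lcm gives L₀, ord ≤ 4.
Differentiate: ansatz ord ≤ ord L₀ ⇒ L.
L = 4 + 5·Dx^2 + Dx^4  (order 4).
h: a_k = 0, 5, 0, -29/6, 0, 25/24, …
ICs: h(0) = 0, h′(0) = 5, h′′(0) = 0, h′′′(0) = -29.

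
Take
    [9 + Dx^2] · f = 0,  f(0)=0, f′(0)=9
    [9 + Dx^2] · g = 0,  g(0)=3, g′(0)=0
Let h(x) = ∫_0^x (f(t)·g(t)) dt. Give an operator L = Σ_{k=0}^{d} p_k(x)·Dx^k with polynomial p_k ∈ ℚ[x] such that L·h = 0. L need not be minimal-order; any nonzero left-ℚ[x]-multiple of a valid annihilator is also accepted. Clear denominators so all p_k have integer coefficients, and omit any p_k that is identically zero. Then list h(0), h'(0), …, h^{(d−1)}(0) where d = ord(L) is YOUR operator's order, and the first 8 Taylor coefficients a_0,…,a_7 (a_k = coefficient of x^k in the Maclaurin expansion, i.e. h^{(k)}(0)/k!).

f: a_k = 0, 9, 0, -27/2, 0, 243/40, 0, -729/560, …
g: a_k = 3, 0, -27/2, 0, 81/8, 0, -243/80, 0, …
Sym-product of L_f,L_g gives L₀ (≤ ord 4).
h=∫₀ˣh₀: take L = L₀·Dx.
L = 36·Dx^2 + Dx^4  (order 4).
h: a_k = 0, 0, 27/2, 0, -81/2, 0, 243/5, 0, …
ICs: h(0) = 0, h′(0) = 0, h′′(0) = 27, h′′′(0) = 0.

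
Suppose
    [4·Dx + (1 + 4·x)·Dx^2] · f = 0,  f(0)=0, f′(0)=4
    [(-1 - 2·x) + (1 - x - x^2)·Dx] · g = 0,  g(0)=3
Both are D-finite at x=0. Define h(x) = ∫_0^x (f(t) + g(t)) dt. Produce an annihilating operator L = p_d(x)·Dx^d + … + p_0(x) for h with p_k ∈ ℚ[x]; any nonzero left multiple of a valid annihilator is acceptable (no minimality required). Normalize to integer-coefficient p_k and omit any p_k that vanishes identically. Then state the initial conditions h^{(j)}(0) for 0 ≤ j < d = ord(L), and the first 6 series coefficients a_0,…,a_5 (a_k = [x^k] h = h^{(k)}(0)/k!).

f: a_k = 0, 4, -8, 64/3, -64, 1024/5, …
g: a_k = 3, 3, 6, 9, 15, 24, …
Weyl lclm of L_f,L_g ⇒ L₀ (ord ≤ 3).
h=∫h₀ ⇒ L = L₀·Dx.
L = (-100 - 272·x - 392·x^2 - 144·x^3 - 96·x^4)·Dx^2 + (7 - 96·x - 434·x^2 - 540·x^3 - 304·x^4 - 160·x^5)·Dx^3 + (4 + 25·x + 28·x^2 - 46·x^3 - 73·x^4 - 76·x^5 - 32·x^6)·Dx^4  (order 4).
h: a_k = 0, 3, 7/2, -2/3, 91/12, -49/5, …
ICs: h(0) = 0, h′(0) = 3, h′′(0) = 7, h′′′(0) = -4.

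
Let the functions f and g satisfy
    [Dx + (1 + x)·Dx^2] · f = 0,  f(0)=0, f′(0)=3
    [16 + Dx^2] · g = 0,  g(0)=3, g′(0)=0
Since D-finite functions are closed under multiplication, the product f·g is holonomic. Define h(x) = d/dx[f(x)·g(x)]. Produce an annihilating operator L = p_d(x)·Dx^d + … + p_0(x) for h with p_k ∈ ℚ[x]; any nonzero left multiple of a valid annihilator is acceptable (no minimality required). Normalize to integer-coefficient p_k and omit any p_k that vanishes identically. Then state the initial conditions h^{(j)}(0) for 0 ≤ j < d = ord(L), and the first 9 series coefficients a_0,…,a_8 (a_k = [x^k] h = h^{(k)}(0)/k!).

L = (96160 + 647168·x + 1757184·x^2 + 2482176·x^3 + 1931264·x^4 + 786432·x^5 + 131072·x^6) + (13728 + 74144·x + 156160·x^2 + 161280·x^3 + 81920·x^4 + 16384·x^5)·Dx + (13546 + 87008·x + 228848·x^2 + 316416·x^3 + 242944·x^4 + 98304·x^5 + 16384·x^6)·Dx^2 + (858 + 4634·x + 9760·x^2 + 10080·x^3 + 5120·x^4 + 1024·x^5)·Dx^3 + (471 + 2910·x + 7439·x^2 + 10080·x^3 + 7640·x^4 + 3072·x^5 + 512·x^6)·Dx^4  (order 4).
h: a_k = 9, -9, -207, 135, 369, -189, -1131/5, 499/5, 471/7, …
ICs: h(0) = 9, h′(0) = -9, h′′(0) = -414, h′′′(0) = 810.

f: a_k = 0, 3, -3/2, 1, -3/4, 3/5, -1/2, 3/7, -3/8, …
g: a_k = 3, 0, -24, 0, 32, 0, -256/15, 0, 512/105, …
L₀ := L_f ⊗_s L_g (sym. prod.), ord ≤ 4.
Differentiate: ansatz ord ≤ ord L₀ ⇒ L.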